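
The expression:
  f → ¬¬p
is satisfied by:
  {p: True, f: False}
  {f: False, p: False}
  {f: True, p: True}


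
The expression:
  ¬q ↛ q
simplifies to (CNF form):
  True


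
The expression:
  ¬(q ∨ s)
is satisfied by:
  {q: False, s: False}


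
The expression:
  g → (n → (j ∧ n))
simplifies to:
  j ∨ ¬g ∨ ¬n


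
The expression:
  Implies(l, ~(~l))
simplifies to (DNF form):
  True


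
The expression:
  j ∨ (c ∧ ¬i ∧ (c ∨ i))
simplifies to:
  j ∨ (c ∧ ¬i)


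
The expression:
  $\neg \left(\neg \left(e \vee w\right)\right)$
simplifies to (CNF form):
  $e \vee w$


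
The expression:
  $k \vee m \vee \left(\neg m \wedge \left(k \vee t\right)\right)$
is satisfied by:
  {k: True, t: True, m: True}
  {k: True, t: True, m: False}
  {k: True, m: True, t: False}
  {k: True, m: False, t: False}
  {t: True, m: True, k: False}
  {t: True, m: False, k: False}
  {m: True, t: False, k: False}


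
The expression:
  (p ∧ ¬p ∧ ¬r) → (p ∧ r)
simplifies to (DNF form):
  True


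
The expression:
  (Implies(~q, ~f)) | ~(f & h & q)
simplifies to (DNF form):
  True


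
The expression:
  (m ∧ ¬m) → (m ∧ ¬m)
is always true.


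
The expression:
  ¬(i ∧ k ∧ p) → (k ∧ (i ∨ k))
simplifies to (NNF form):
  k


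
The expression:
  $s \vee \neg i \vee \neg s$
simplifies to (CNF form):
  $\text{True}$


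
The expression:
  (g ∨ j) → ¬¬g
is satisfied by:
  {g: True, j: False}
  {j: False, g: False}
  {j: True, g: True}


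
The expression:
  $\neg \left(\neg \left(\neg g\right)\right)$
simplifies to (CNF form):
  $\neg g$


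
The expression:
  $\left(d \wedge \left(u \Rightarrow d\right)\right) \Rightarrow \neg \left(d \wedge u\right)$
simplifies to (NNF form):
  $\neg d \vee \neg u$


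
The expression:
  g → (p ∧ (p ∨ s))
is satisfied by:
  {p: True, g: False}
  {g: False, p: False}
  {g: True, p: True}


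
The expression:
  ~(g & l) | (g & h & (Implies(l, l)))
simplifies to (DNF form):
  h | ~g | ~l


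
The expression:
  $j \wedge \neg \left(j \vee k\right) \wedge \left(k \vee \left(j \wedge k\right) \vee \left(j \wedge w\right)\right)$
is never true.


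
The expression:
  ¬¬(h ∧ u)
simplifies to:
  h ∧ u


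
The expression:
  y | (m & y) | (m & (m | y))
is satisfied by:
  {y: True, m: True}
  {y: True, m: False}
  {m: True, y: False}


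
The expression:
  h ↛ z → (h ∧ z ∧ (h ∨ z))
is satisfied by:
  {z: True, h: False}
  {h: False, z: False}
  {h: True, z: True}


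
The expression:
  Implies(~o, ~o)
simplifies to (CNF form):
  True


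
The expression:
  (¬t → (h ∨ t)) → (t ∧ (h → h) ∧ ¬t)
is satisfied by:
  {h: False, t: False}


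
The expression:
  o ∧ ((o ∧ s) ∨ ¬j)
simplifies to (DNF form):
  (o ∧ s) ∨ (o ∧ ¬j)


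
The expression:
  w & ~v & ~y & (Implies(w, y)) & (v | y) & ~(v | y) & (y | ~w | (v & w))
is never true.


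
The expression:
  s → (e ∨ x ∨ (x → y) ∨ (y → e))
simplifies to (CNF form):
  True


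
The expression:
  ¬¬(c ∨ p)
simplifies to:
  c ∨ p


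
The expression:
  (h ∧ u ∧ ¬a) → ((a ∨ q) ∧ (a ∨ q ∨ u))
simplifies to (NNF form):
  a ∨ q ∨ ¬h ∨ ¬u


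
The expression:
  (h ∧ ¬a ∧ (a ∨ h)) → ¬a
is always true.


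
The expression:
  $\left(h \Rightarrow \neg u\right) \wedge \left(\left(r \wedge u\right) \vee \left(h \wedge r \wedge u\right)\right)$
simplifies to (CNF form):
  $r \wedge u \wedge \neg h$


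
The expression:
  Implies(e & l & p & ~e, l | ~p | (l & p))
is always true.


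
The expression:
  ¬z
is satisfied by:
  {z: False}


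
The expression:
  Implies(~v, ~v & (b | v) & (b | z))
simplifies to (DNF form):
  b | v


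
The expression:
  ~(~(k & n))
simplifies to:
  k & n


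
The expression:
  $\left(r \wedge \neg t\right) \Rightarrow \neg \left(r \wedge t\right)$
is always true.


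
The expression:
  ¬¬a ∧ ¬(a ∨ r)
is never true.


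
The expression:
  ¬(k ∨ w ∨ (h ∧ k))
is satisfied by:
  {w: False, k: False}


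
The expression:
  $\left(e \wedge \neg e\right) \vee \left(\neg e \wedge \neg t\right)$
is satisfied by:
  {e: False, t: False}


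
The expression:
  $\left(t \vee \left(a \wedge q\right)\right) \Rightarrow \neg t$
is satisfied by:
  {t: False}


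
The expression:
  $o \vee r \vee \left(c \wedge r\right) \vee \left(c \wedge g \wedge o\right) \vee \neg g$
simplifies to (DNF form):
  $o \vee r \vee \neg g$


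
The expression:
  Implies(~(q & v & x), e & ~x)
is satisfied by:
  {q: True, e: True, v: True, x: False}
  {q: True, e: True, v: False, x: False}
  {e: True, v: True, q: False, x: False}
  {e: True, q: False, v: False, x: False}
  {x: True, q: True, e: True, v: True}
  {x: True, q: True, v: True, e: False}


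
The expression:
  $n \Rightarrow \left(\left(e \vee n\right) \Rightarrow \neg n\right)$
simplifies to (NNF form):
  $\neg n$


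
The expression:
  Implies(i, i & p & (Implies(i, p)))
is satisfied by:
  {p: True, i: False}
  {i: False, p: False}
  {i: True, p: True}


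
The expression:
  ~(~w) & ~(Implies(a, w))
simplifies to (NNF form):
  False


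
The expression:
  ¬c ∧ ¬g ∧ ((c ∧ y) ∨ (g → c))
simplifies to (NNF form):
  ¬c ∧ ¬g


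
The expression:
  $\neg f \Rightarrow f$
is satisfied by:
  {f: True}


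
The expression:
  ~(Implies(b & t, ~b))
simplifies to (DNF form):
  b & t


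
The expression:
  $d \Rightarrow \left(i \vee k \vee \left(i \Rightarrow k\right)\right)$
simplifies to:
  $\text{True}$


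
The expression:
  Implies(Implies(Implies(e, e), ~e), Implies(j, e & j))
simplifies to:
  e | ~j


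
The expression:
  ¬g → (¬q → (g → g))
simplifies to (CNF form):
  True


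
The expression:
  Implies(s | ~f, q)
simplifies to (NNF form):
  q | (f & ~s)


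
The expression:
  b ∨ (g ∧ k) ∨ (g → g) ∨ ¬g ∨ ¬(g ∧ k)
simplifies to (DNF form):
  True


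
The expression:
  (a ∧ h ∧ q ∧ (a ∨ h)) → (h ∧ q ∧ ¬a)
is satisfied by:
  {h: False, q: False, a: False}
  {a: True, h: False, q: False}
  {q: True, h: False, a: False}
  {a: True, q: True, h: False}
  {h: True, a: False, q: False}
  {a: True, h: True, q: False}
  {q: True, h: True, a: False}


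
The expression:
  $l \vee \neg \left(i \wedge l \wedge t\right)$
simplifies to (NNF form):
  $\text{True}$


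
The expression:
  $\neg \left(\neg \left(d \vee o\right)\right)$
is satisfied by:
  {d: True, o: True}
  {d: True, o: False}
  {o: True, d: False}


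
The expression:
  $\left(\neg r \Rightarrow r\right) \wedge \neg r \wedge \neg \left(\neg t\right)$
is never true.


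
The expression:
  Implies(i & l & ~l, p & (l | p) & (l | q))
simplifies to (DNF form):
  True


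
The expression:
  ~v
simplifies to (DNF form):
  ~v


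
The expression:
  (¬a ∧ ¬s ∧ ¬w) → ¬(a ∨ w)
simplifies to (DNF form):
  True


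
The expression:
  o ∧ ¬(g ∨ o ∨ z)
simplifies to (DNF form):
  False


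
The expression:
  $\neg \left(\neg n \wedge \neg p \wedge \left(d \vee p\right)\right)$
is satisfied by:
  {n: True, p: True, d: False}
  {n: True, p: False, d: False}
  {p: True, n: False, d: False}
  {n: False, p: False, d: False}
  {n: True, d: True, p: True}
  {n: True, d: True, p: False}
  {d: True, p: True, n: False}


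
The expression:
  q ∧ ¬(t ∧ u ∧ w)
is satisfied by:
  {q: True, w: False, u: False, t: False}
  {q: True, t: True, w: False, u: False}
  {q: True, u: True, w: False, t: False}
  {q: True, t: True, u: True, w: False}
  {q: True, w: True, u: False, t: False}
  {q: True, t: True, w: True, u: False}
  {q: True, u: True, w: True, t: False}


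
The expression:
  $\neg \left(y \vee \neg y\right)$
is never true.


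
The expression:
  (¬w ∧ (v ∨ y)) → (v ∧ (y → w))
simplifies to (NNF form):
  w ∨ ¬y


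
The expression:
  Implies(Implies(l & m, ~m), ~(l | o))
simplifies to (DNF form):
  (l & m) | (~l & ~o)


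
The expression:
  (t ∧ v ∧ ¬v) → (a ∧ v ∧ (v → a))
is always true.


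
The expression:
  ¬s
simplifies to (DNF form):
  ¬s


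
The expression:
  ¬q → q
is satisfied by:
  {q: True}


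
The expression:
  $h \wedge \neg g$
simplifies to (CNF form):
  $h \wedge \neg g$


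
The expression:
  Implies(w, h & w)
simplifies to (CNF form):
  h | ~w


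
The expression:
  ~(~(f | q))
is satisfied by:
  {q: True, f: True}
  {q: True, f: False}
  {f: True, q: False}


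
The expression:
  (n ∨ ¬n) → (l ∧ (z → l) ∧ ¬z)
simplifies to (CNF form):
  l ∧ ¬z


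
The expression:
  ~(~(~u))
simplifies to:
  ~u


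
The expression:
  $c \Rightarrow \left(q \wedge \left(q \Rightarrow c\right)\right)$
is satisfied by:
  {q: True, c: False}
  {c: False, q: False}
  {c: True, q: True}


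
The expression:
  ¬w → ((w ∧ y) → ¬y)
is always true.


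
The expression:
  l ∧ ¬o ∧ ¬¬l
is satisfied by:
  {l: True, o: False}


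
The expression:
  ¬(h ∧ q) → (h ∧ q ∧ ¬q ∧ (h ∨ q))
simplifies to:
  h ∧ q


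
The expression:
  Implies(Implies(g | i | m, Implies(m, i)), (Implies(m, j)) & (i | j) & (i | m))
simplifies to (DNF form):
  (j & m) | (i & ~m) | (m & ~i)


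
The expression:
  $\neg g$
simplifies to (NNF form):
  $\neg g$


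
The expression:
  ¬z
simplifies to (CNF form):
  ¬z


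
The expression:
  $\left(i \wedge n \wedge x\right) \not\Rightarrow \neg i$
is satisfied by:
  {i: True, x: True, n: True}


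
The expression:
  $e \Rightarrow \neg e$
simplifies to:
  $\neg e$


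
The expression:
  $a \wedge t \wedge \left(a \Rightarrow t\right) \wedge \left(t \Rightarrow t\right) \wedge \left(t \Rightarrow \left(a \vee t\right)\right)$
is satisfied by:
  {t: True, a: True}


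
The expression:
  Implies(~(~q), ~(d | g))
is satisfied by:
  {d: False, q: False, g: False}
  {g: True, d: False, q: False}
  {d: True, g: False, q: False}
  {g: True, d: True, q: False}
  {q: True, g: False, d: False}


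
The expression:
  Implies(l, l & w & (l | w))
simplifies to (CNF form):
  w | ~l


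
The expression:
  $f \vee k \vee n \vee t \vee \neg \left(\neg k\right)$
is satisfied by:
  {t: True, n: True, k: True, f: True}
  {t: True, n: True, k: True, f: False}
  {t: True, n: True, f: True, k: False}
  {t: True, n: True, f: False, k: False}
  {t: True, k: True, f: True, n: False}
  {t: True, k: True, f: False, n: False}
  {t: True, k: False, f: True, n: False}
  {t: True, k: False, f: False, n: False}
  {n: True, k: True, f: True, t: False}
  {n: True, k: True, f: False, t: False}
  {n: True, f: True, k: False, t: False}
  {n: True, f: False, k: False, t: False}
  {k: True, f: True, n: False, t: False}
  {k: True, n: False, f: False, t: False}
  {f: True, n: False, k: False, t: False}


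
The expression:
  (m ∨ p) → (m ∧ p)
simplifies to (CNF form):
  (m ∨ ¬m) ∧ (m ∨ ¬p) ∧ (p ∨ ¬m) ∧ (p ∨ ¬p)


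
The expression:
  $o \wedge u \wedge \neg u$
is never true.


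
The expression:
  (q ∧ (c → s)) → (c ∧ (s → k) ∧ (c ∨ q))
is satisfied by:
  {c: True, k: True, s: False, q: False}
  {c: True, k: False, s: False, q: False}
  {c: True, s: True, k: True, q: False}
  {c: True, s: True, k: False, q: False}
  {k: True, c: False, s: False, q: False}
  {c: False, k: False, s: False, q: False}
  {s: True, k: True, c: False, q: False}
  {s: True, c: False, k: False, q: False}
  {c: True, q: True, k: True, s: False}
  {c: True, q: True, k: False, s: False}
  {c: True, q: True, s: True, k: True}


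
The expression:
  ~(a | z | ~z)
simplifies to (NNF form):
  False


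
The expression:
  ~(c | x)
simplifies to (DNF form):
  ~c & ~x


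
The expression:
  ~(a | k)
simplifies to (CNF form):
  ~a & ~k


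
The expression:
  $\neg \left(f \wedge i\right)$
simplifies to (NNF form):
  $\neg f \vee \neg i$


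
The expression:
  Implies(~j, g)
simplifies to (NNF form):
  g | j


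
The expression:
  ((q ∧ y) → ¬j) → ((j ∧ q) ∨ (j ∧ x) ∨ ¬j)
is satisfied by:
  {x: True, q: True, j: False}
  {x: True, q: False, j: False}
  {q: True, x: False, j: False}
  {x: False, q: False, j: False}
  {j: True, x: True, q: True}
  {j: True, x: True, q: False}
  {j: True, q: True, x: False}


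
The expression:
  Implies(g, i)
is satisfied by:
  {i: True, g: False}
  {g: False, i: False}
  {g: True, i: True}


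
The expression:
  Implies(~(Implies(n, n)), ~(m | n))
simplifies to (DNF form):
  True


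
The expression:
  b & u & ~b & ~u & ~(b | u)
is never true.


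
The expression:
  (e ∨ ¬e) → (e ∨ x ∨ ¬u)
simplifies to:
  e ∨ x ∨ ¬u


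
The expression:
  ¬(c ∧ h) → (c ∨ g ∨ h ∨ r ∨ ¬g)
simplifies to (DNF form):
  True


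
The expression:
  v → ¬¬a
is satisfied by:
  {a: True, v: False}
  {v: False, a: False}
  {v: True, a: True}


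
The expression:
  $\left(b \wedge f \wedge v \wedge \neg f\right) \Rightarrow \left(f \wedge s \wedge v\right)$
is always true.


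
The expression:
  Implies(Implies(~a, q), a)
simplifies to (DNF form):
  a | ~q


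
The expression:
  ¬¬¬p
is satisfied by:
  {p: False}


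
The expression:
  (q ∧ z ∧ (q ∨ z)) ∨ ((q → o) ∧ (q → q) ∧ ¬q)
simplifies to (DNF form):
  z ∨ ¬q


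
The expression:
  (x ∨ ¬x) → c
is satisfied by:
  {c: True}


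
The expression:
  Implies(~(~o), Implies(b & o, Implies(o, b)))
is always true.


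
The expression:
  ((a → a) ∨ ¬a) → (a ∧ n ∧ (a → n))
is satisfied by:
  {a: True, n: True}


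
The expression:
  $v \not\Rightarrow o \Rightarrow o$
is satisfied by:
  {o: True, v: False}
  {v: False, o: False}
  {v: True, o: True}


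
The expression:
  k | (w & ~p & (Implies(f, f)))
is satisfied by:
  {k: True, w: True, p: False}
  {k: True, p: False, w: False}
  {k: True, w: True, p: True}
  {k: True, p: True, w: False}
  {w: True, p: False, k: False}


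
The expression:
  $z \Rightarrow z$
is always true.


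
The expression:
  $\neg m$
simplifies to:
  $\neg m$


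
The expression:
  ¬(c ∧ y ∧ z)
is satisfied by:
  {c: False, z: False, y: False}
  {y: True, c: False, z: False}
  {z: True, c: False, y: False}
  {y: True, z: True, c: False}
  {c: True, y: False, z: False}
  {y: True, c: True, z: False}
  {z: True, c: True, y: False}


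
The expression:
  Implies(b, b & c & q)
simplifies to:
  ~b | (c & q)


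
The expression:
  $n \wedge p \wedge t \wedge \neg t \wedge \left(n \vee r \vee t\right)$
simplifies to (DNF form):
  $\text{False}$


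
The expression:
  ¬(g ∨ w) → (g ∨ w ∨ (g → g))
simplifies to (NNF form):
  True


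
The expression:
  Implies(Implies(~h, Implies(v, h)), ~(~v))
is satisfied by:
  {v: True}


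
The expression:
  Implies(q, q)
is always true.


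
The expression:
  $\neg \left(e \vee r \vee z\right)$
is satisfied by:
  {e: False, r: False, z: False}


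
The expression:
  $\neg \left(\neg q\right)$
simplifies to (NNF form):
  $q$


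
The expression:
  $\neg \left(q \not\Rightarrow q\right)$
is always true.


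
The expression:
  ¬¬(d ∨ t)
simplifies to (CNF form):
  d ∨ t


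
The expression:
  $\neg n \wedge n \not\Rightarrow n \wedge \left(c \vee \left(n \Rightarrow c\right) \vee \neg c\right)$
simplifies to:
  $\text{False}$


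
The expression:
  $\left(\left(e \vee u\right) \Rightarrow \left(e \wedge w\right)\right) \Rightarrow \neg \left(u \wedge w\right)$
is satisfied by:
  {w: False, e: False, u: False}
  {u: True, w: False, e: False}
  {e: True, w: False, u: False}
  {u: True, e: True, w: False}
  {w: True, u: False, e: False}
  {u: True, w: True, e: False}
  {e: True, w: True, u: False}


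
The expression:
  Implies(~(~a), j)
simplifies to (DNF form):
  j | ~a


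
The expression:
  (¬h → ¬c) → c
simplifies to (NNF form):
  c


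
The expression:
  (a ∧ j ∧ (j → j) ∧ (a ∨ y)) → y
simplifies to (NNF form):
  y ∨ ¬a ∨ ¬j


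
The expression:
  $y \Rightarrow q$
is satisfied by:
  {q: True, y: False}
  {y: False, q: False}
  {y: True, q: True}


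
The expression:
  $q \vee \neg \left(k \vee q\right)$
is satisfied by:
  {q: True, k: False}
  {k: False, q: False}
  {k: True, q: True}


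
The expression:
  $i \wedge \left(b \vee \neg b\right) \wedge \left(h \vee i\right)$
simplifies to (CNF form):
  $i$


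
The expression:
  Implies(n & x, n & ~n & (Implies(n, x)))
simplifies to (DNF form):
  ~n | ~x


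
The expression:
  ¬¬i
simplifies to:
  i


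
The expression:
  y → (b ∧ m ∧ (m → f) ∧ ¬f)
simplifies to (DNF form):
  ¬y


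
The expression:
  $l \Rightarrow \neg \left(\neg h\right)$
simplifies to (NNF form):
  $h \vee \neg l$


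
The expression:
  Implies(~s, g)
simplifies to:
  g | s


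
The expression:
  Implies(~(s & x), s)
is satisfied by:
  {s: True}


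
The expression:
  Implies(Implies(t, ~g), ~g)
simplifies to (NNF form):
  t | ~g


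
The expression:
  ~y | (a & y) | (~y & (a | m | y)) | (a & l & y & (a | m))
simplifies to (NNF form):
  a | ~y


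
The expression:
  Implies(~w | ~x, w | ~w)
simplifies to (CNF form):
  True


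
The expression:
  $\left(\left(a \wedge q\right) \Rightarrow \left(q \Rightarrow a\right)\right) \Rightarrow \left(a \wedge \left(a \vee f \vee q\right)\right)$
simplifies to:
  $a$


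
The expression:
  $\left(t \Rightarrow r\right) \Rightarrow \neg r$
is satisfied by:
  {r: False}


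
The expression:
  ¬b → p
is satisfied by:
  {b: True, p: True}
  {b: True, p: False}
  {p: True, b: False}


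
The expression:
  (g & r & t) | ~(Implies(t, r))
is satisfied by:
  {t: True, g: True, r: False}
  {t: True, g: False, r: False}
  {t: True, r: True, g: True}


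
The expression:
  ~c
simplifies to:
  ~c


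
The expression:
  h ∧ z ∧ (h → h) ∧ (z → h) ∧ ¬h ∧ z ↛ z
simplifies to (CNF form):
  False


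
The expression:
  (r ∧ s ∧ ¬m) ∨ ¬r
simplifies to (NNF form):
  (s ∧ ¬m) ∨ ¬r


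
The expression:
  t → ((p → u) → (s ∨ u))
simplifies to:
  p ∨ s ∨ u ∨ ¬t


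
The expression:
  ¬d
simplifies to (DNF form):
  ¬d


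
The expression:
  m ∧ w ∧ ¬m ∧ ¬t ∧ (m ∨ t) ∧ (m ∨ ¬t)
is never true.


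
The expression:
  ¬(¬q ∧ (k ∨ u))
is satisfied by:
  {q: True, k: False, u: False}
  {q: True, u: True, k: False}
  {q: True, k: True, u: False}
  {q: True, u: True, k: True}
  {u: False, k: False, q: False}


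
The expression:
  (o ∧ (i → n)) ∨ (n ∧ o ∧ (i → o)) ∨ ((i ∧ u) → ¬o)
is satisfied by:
  {n: True, u: False, o: False, i: False}
  {n: False, u: False, o: False, i: False}
  {n: True, i: True, u: False, o: False}
  {i: True, n: False, u: False, o: False}
  {n: True, o: True, i: False, u: False}
  {o: True, i: False, u: False, n: False}
  {n: True, i: True, o: True, u: False}
  {i: True, o: True, n: False, u: False}
  {n: True, u: True, i: False, o: False}
  {u: True, i: False, o: False, n: False}
  {n: True, i: True, u: True, o: False}
  {i: True, u: True, n: False, o: False}
  {n: True, o: True, u: True, i: False}
  {o: True, u: True, i: False, n: False}
  {n: True, i: True, o: True, u: True}


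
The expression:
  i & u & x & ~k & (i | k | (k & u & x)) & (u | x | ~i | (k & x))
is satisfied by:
  {u: True, x: True, i: True, k: False}


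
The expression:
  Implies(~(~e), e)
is always true.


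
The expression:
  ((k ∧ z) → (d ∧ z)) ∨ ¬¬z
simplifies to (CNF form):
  True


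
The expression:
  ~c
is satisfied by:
  {c: False}


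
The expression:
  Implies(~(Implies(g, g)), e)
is always true.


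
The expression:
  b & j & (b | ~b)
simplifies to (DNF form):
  b & j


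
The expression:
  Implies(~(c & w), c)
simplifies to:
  c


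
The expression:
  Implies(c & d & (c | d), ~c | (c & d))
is always true.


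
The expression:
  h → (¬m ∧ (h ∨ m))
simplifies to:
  ¬h ∨ ¬m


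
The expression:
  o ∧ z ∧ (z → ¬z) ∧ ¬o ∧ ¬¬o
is never true.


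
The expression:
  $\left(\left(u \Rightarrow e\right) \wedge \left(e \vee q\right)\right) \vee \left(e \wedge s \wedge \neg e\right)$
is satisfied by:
  {e: True, q: True, u: False}
  {e: True, q: False, u: False}
  {e: True, u: True, q: True}
  {e: True, u: True, q: False}
  {q: True, u: False, e: False}


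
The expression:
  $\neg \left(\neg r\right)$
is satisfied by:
  {r: True}


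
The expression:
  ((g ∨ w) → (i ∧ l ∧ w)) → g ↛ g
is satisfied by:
  {w: True, g: True, i: False, l: False}
  {w: True, g: False, i: False, l: False}
  {l: True, w: True, g: True, i: False}
  {l: True, w: True, g: False, i: False}
  {w: True, i: True, g: True, l: False}
  {w: True, i: True, g: False, l: False}
  {i: False, g: True, l: False, w: False}
  {l: True, i: False, g: True, w: False}
  {i: True, g: True, l: False, w: False}
  {l: True, i: True, g: True, w: False}


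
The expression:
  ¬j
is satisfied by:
  {j: False}


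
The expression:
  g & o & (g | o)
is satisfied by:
  {g: True, o: True}


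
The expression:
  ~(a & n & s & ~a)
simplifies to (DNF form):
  True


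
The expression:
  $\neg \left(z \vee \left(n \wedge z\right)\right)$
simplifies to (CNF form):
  $\neg z$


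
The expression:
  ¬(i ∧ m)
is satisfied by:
  {m: False, i: False}
  {i: True, m: False}
  {m: True, i: False}


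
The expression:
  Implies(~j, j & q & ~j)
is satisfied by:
  {j: True}


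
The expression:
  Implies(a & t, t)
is always true.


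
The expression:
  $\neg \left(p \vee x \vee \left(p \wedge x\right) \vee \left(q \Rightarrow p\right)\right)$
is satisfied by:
  {q: True, x: False, p: False}


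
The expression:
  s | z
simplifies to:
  s | z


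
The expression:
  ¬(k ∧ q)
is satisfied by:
  {k: False, q: False}
  {q: True, k: False}
  {k: True, q: False}


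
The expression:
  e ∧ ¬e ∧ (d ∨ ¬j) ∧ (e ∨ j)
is never true.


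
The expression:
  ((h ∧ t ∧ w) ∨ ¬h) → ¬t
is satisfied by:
  {h: True, w: False, t: False}
  {w: False, t: False, h: False}
  {h: True, w: True, t: False}
  {w: True, h: False, t: False}
  {t: True, h: True, w: False}


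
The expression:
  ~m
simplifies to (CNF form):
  ~m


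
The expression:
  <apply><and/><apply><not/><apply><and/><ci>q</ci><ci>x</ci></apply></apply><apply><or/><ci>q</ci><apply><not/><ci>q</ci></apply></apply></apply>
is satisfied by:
  {q: False, x: False}
  {x: True, q: False}
  {q: True, x: False}


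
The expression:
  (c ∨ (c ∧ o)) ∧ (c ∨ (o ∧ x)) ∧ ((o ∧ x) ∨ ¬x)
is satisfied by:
  {o: True, c: True, x: False}
  {c: True, x: False, o: False}
  {x: True, o: True, c: True}


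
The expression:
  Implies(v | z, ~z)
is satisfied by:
  {z: False}


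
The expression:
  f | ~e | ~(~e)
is always true.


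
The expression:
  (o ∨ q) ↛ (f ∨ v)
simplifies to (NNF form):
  ¬f ∧ ¬v ∧ (o ∨ q)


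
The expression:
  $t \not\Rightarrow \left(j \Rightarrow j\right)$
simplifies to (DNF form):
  $\text{False}$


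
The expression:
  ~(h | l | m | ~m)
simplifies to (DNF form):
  False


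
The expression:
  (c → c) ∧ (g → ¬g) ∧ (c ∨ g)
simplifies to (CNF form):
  c ∧ ¬g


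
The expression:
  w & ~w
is never true.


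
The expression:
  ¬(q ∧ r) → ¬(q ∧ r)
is always true.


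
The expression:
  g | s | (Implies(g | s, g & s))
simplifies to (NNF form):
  True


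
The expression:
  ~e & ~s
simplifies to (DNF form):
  ~e & ~s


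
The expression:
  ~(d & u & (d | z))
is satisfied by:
  {u: False, d: False}
  {d: True, u: False}
  {u: True, d: False}


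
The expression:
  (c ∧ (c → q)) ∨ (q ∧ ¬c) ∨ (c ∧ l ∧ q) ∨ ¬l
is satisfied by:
  {q: True, l: False}
  {l: False, q: False}
  {l: True, q: True}


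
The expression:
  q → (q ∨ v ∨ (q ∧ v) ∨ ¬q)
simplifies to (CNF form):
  True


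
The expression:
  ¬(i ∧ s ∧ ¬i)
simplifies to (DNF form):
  True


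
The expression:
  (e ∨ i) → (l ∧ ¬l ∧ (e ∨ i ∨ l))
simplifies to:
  ¬e ∧ ¬i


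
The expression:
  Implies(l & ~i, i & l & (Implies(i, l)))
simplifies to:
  i | ~l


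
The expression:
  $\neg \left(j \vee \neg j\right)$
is never true.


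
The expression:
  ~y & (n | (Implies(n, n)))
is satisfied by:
  {y: False}


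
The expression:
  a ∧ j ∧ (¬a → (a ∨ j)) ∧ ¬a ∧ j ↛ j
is never true.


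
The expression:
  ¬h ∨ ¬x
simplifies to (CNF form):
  ¬h ∨ ¬x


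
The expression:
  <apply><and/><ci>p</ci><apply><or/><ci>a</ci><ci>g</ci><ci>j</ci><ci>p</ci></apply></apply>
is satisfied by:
  {p: True}


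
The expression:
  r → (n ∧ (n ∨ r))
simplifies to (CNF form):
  n ∨ ¬r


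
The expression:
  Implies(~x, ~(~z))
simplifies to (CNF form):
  x | z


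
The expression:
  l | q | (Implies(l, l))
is always true.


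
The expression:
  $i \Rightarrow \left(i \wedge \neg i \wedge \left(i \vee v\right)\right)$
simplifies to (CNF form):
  $\neg i$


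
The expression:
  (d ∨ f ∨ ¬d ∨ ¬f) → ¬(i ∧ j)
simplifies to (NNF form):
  ¬i ∨ ¬j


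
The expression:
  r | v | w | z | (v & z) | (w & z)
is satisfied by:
  {r: True, z: True, v: True, w: True}
  {r: True, z: True, v: True, w: False}
  {r: True, z: True, w: True, v: False}
  {r: True, z: True, w: False, v: False}
  {r: True, v: True, w: True, z: False}
  {r: True, v: True, w: False, z: False}
  {r: True, v: False, w: True, z: False}
  {r: True, v: False, w: False, z: False}
  {z: True, v: True, w: True, r: False}
  {z: True, v: True, w: False, r: False}
  {z: True, w: True, v: False, r: False}
  {z: True, w: False, v: False, r: False}
  {v: True, w: True, z: False, r: False}
  {v: True, z: False, w: False, r: False}
  {w: True, z: False, v: False, r: False}


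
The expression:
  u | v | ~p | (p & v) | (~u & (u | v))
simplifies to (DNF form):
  u | v | ~p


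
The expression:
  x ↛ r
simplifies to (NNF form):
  x ∧ ¬r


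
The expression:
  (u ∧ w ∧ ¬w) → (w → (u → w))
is always true.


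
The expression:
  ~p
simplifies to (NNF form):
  ~p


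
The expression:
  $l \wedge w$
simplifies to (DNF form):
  $l \wedge w$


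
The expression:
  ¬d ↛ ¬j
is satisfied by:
  {j: True, d: False}


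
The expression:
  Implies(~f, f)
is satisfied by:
  {f: True}


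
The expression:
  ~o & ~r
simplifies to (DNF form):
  ~o & ~r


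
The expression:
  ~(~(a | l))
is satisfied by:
  {a: True, l: True}
  {a: True, l: False}
  {l: True, a: False}


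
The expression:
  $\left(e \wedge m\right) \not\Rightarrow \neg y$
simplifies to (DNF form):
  $e \wedge m \wedge y$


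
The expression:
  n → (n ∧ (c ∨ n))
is always true.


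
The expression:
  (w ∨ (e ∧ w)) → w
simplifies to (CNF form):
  True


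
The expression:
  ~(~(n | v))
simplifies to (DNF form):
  n | v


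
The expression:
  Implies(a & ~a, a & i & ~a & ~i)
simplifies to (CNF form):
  True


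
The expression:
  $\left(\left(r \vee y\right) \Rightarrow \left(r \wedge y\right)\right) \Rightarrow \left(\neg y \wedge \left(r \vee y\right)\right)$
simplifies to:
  $\left(r \wedge \neg y\right) \vee \left(y \wedge \neg r\right)$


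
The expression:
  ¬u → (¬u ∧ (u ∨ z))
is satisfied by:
  {z: True, u: True}
  {z: True, u: False}
  {u: True, z: False}


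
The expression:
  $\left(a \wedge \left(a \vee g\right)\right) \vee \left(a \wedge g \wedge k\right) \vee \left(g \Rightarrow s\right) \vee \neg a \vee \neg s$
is always true.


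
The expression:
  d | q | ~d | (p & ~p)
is always true.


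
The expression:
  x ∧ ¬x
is never true.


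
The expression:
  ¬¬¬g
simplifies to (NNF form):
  ¬g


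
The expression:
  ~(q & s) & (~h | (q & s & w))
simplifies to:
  ~h & (~q | ~s)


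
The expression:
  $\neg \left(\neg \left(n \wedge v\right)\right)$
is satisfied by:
  {n: True, v: True}


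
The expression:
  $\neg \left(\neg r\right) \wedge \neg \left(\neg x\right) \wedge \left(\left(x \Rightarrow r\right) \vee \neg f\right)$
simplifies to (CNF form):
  $r \wedge x$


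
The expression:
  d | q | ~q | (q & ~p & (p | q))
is always true.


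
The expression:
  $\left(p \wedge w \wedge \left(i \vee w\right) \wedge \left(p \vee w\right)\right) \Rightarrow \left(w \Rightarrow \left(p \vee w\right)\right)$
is always true.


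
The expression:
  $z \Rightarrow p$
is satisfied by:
  {p: True, z: False}
  {z: False, p: False}
  {z: True, p: True}


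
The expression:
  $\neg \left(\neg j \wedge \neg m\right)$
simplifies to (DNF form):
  $j \vee m$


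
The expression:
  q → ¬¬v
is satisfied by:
  {v: True, q: False}
  {q: False, v: False}
  {q: True, v: True}


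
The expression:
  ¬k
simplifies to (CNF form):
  ¬k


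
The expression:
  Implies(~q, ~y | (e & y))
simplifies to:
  e | q | ~y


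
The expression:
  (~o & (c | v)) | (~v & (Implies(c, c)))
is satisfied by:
  {v: False, o: False}
  {o: True, v: False}
  {v: True, o: False}


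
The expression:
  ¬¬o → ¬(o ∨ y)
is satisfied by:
  {o: False}


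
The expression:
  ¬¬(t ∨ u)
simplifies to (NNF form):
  t ∨ u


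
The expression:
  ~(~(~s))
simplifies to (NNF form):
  ~s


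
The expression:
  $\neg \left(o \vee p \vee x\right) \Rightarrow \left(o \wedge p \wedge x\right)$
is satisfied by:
  {x: True, o: True, p: True}
  {x: True, o: True, p: False}
  {x: True, p: True, o: False}
  {x: True, p: False, o: False}
  {o: True, p: True, x: False}
  {o: True, p: False, x: False}
  {p: True, o: False, x: False}


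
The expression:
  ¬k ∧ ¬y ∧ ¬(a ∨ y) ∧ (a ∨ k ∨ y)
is never true.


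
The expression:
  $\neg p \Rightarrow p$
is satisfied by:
  {p: True}


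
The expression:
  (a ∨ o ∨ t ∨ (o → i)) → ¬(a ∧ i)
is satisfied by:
  {a: False, i: False}
  {i: True, a: False}
  {a: True, i: False}


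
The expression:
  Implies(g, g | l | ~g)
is always true.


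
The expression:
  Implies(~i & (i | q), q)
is always true.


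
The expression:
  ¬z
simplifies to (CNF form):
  ¬z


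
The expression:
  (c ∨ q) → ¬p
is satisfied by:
  {q: False, p: False, c: False}
  {c: True, q: False, p: False}
  {q: True, c: False, p: False}
  {c: True, q: True, p: False}
  {p: True, c: False, q: False}


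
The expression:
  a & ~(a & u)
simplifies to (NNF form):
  a & ~u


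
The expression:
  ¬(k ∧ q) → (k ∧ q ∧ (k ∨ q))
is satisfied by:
  {q: True, k: True}


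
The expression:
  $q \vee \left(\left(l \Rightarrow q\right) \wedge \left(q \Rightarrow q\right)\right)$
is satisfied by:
  {q: True, l: False}
  {l: False, q: False}
  {l: True, q: True}


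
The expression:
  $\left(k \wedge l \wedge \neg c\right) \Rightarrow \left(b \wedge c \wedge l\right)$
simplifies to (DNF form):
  $c \vee \neg k \vee \neg l$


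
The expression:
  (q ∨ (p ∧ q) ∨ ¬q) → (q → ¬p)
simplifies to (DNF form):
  ¬p ∨ ¬q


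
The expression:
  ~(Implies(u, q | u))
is never true.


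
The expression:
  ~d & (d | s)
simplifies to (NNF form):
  s & ~d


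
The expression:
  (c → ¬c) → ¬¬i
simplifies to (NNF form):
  c ∨ i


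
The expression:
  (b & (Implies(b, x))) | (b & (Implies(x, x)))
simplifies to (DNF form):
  b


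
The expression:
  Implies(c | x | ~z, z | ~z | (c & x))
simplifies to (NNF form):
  True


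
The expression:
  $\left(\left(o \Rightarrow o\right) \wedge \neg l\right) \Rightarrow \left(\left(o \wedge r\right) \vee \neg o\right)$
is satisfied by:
  {r: True, l: True, o: False}
  {r: True, o: False, l: False}
  {l: True, o: False, r: False}
  {l: False, o: False, r: False}
  {r: True, l: True, o: True}
  {r: True, o: True, l: False}
  {l: True, o: True, r: False}


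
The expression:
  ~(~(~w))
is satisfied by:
  {w: False}


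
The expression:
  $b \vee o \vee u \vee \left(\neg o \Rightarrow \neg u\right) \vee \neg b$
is always true.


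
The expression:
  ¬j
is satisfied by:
  {j: False}


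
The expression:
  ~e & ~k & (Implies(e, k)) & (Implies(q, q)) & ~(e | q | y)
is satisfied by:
  {q: False, e: False, k: False, y: False}


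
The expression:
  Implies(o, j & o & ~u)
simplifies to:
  ~o | (j & ~u)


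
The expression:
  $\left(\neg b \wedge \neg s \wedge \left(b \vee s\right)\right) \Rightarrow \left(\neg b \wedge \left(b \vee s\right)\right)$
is always true.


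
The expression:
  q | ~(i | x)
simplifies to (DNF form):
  q | (~i & ~x)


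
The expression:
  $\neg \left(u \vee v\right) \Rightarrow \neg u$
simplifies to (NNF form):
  $\text{True}$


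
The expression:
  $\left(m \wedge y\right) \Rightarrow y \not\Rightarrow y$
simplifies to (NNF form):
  $\neg m \vee \neg y$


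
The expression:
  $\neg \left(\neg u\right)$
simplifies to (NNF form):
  $u$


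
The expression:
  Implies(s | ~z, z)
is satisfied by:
  {z: True}


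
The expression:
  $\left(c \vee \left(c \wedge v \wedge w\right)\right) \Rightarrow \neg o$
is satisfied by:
  {c: False, o: False}
  {o: True, c: False}
  {c: True, o: False}


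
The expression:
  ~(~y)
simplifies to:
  y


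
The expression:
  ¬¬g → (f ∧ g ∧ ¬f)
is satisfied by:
  {g: False}


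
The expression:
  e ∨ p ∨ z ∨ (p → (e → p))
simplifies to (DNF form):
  True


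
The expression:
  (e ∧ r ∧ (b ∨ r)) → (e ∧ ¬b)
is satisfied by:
  {e: False, b: False, r: False}
  {r: True, e: False, b: False}
  {b: True, e: False, r: False}
  {r: True, b: True, e: False}
  {e: True, r: False, b: False}
  {r: True, e: True, b: False}
  {b: True, e: True, r: False}


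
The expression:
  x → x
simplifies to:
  True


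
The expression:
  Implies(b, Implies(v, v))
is always true.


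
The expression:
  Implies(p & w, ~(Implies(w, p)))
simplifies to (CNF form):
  ~p | ~w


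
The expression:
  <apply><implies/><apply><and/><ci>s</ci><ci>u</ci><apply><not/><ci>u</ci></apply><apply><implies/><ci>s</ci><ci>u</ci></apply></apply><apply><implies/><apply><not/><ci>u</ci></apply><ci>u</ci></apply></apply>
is always true.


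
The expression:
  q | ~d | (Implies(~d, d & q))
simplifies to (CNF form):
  True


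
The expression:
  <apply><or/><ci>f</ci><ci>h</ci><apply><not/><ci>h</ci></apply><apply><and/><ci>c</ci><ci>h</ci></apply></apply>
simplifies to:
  <true/>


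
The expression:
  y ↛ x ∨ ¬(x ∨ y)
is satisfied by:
  {x: False}


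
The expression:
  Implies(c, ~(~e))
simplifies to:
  e | ~c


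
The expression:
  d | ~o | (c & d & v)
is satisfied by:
  {d: True, o: False}
  {o: False, d: False}
  {o: True, d: True}


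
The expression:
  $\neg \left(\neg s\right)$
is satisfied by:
  {s: True}


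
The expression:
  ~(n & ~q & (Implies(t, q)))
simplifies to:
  q | t | ~n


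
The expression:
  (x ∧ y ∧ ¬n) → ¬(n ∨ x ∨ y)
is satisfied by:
  {n: True, y: False, x: False}
  {y: False, x: False, n: False}
  {n: True, x: True, y: False}
  {x: True, y: False, n: False}
  {n: True, y: True, x: False}
  {y: True, n: False, x: False}
  {n: True, x: True, y: True}


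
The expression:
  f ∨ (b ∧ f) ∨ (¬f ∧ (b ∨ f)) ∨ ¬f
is always true.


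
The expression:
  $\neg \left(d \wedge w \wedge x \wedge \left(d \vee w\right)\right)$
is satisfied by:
  {w: False, d: False, x: False}
  {x: True, w: False, d: False}
  {d: True, w: False, x: False}
  {x: True, d: True, w: False}
  {w: True, x: False, d: False}
  {x: True, w: True, d: False}
  {d: True, w: True, x: False}


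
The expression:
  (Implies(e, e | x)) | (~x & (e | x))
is always true.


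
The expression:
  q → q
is always true.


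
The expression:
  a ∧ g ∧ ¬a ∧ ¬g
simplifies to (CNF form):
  False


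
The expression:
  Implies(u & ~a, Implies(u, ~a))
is always true.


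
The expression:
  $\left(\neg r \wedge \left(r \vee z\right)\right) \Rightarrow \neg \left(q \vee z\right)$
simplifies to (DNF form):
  $r \vee \neg z$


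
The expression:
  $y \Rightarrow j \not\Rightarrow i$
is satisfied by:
  {j: True, i: False, y: False}
  {i: False, y: False, j: False}
  {j: True, i: True, y: False}
  {i: True, j: False, y: False}
  {y: True, j: True, i: False}


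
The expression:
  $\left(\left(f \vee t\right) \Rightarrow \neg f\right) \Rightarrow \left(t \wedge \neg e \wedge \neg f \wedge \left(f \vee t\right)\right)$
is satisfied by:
  {f: True, t: True, e: False}
  {f: True, t: False, e: False}
  {e: True, f: True, t: True}
  {e: True, f: True, t: False}
  {t: True, e: False, f: False}


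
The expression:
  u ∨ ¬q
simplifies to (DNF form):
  u ∨ ¬q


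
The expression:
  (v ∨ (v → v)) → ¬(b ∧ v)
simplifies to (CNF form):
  ¬b ∨ ¬v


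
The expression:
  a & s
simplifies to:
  a & s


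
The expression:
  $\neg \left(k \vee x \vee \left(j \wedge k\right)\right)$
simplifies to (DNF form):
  $\neg k \wedge \neg x$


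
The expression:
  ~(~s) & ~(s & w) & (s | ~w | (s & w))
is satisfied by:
  {s: True, w: False}


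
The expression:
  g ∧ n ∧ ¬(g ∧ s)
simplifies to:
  g ∧ n ∧ ¬s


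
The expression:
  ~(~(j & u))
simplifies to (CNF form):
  j & u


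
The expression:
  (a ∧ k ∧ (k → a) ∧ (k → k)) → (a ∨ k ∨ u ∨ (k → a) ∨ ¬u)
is always true.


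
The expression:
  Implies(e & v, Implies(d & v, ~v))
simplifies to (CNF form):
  ~d | ~e | ~v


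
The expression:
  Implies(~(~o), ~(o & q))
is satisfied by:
  {o: False, q: False}
  {q: True, o: False}
  {o: True, q: False}


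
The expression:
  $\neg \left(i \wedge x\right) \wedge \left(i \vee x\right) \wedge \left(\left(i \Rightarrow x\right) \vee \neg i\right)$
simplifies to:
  $x \wedge \neg i$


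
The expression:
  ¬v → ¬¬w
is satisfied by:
  {v: True, w: True}
  {v: True, w: False}
  {w: True, v: False}
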